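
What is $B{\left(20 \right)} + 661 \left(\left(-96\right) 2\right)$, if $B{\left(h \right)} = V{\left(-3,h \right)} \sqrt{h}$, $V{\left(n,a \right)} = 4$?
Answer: $-126912 + 8 \sqrt{5} \approx -1.2689 \cdot 10^{5}$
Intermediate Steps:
$B{\left(h \right)} = 4 \sqrt{h}$
$B{\left(20 \right)} + 661 \left(\left(-96\right) 2\right) = 4 \sqrt{20} + 661 \left(\left(-96\right) 2\right) = 4 \cdot 2 \sqrt{5} + 661 \left(-192\right) = 8 \sqrt{5} - 126912 = -126912 + 8 \sqrt{5}$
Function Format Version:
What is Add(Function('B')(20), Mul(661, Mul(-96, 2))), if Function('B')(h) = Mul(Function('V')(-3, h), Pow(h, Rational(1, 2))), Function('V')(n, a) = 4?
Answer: Add(-126912, Mul(8, Pow(5, Rational(1, 2)))) ≈ -1.2689e+5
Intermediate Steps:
Function('B')(h) = Mul(4, Pow(h, Rational(1, 2)))
Add(Function('B')(20), Mul(661, Mul(-96, 2))) = Add(Mul(4, Pow(20, Rational(1, 2))), Mul(661, Mul(-96, 2))) = Add(Mul(4, Mul(2, Pow(5, Rational(1, 2)))), Mul(661, -192)) = Add(Mul(8, Pow(5, Rational(1, 2))), -126912) = Add(-126912, Mul(8, Pow(5, Rational(1, 2))))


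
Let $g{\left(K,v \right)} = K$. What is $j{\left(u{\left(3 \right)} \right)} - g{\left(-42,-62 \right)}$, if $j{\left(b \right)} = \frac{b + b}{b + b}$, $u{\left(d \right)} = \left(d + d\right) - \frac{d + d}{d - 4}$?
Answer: $43$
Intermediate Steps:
$u{\left(d \right)} = 2 d - \frac{2 d}{-4 + d}$
$j{\left(b \right)} = 1$ ($j{\left(b \right)} = \frac{2 b}{2 b} = 2 b \frac{1}{2 b} = 1$)
$j{\left(u{\left(3 \right)} \right)} - g{\left(-42,-62 \right)} = 1 - -42 = 1 + 42 = 43$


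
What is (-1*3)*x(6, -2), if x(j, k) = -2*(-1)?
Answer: -6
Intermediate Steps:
x(j, k) = 2
(-1*3)*x(6, -2) = -1*3*2 = -3*2 = -6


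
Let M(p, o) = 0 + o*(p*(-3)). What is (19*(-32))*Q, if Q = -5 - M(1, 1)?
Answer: 1216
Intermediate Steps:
M(p, o) = -3*o*p (M(p, o) = 0 + o*(-3*p) = 0 - 3*o*p = -3*o*p)
Q = -2 (Q = -5 - (-3) = -5 - 1*(-3) = -5 + 3 = -2)
(19*(-32))*Q = (19*(-32))*(-2) = -608*(-2) = 1216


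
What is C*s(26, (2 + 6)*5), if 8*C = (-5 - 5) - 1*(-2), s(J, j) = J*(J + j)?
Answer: -1716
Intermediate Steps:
C = -1 (C = ((-5 - 5) - 1*(-2))/8 = (-10 + 2)/8 = (⅛)*(-8) = -1)
C*s(26, (2 + 6)*5) = -26*(26 + (2 + 6)*5) = -26*(26 + 8*5) = -26*(26 + 40) = -26*66 = -1*1716 = -1716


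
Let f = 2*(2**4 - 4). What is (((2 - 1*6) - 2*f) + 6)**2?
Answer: 2116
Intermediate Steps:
f = 24 (f = 2*(16 - 4) = 2*12 = 24)
(((2 - 1*6) - 2*f) + 6)**2 = (((2 - 1*6) - 2*24) + 6)**2 = (((2 - 6) - 48) + 6)**2 = ((-4 - 48) + 6)**2 = (-52 + 6)**2 = (-46)**2 = 2116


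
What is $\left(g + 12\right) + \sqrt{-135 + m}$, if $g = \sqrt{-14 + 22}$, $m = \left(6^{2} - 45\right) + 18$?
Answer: $12 + 2 \sqrt{2} + 3 i \sqrt{14} \approx 14.828 + 11.225 i$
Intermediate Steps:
$m = 9$ ($m = \left(36 - 45\right) + 18 = -9 + 18 = 9$)
$g = 2 \sqrt{2}$ ($g = \sqrt{8} = 2 \sqrt{2} \approx 2.8284$)
$\left(g + 12\right) + \sqrt{-135 + m} = \left(2 \sqrt{2} + 12\right) + \sqrt{-135 + 9} = \left(12 + 2 \sqrt{2}\right) + \sqrt{-126} = \left(12 + 2 \sqrt{2}\right) + 3 i \sqrt{14} = 12 + 2 \sqrt{2} + 3 i \sqrt{14}$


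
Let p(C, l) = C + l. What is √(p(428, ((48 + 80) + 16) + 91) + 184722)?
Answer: √185385 ≈ 430.56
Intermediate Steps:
√(p(428, ((48 + 80) + 16) + 91) + 184722) = √((428 + (((48 + 80) + 16) + 91)) + 184722) = √((428 + ((128 + 16) + 91)) + 184722) = √((428 + (144 + 91)) + 184722) = √((428 + 235) + 184722) = √(663 + 184722) = √185385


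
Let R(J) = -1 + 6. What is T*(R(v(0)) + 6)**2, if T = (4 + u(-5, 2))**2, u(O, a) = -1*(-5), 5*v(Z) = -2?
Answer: 9801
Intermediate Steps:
v(Z) = -2/5 (v(Z) = (1/5)*(-2) = -2/5)
R(J) = 5
u(O, a) = 5
T = 81 (T = (4 + 5)**2 = 9**2 = 81)
T*(R(v(0)) + 6)**2 = 81*(5 + 6)**2 = 81*11**2 = 81*121 = 9801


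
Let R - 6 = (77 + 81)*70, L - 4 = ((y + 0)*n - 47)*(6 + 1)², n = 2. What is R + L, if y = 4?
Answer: 9159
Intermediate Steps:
L = -1907 (L = 4 + ((4 + 0)*2 - 47)*(6 + 1)² = 4 + (4*2 - 47)*7² = 4 + (8 - 47)*49 = 4 - 39*49 = 4 - 1911 = -1907)
R = 11066 (R = 6 + (77 + 81)*70 = 6 + 158*70 = 6 + 11060 = 11066)
R + L = 11066 - 1907 = 9159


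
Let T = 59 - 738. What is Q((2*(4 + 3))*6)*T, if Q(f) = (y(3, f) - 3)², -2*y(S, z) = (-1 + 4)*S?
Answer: -152775/4 ≈ -38194.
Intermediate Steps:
T = -679
y(S, z) = -3*S/2 (y(S, z) = -(-1 + 4)*S/2 = -3*S/2)
Q(f) = 225/4 (Q(f) = (-3/2*3 - 3)² = (-9/2 - 3)² = (-15/2)² = 225/4)
Q((2*(4 + 3))*6)*T = (225/4)*(-679) = -152775/4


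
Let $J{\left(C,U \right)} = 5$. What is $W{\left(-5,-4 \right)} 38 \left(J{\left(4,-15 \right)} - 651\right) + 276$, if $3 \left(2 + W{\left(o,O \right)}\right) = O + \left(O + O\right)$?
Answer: $147564$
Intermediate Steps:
$W{\left(o,O \right)} = -2 + O$ ($W{\left(o,O \right)} = -2 + \frac{O + \left(O + O\right)}{3} = -2 + \frac{O + 2 O}{3} = -2 + \frac{3 O}{3} = -2 + O$)
$W{\left(-5,-4 \right)} 38 \left(J{\left(4,-15 \right)} - 651\right) + 276 = \left(-2 - 4\right) 38 \left(5 - 651\right) + 276 = \left(-6\right) 38 \left(-646\right) + 276 = \left(-228\right) \left(-646\right) + 276 = 147288 + 276 = 147564$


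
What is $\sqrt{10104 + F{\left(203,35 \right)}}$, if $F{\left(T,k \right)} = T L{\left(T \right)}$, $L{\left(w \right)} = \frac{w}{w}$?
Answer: $\sqrt{10307} \approx 101.52$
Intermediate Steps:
$L{\left(w \right)} = 1$
$F{\left(T,k \right)} = T$ ($F{\left(T,k \right)} = T 1 = T$)
$\sqrt{10104 + F{\left(203,35 \right)}} = \sqrt{10104 + 203} = \sqrt{10307}$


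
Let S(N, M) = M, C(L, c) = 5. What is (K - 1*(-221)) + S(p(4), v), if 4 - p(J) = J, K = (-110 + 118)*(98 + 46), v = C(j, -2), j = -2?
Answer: 1378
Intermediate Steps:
v = 5
K = 1152 (K = 8*144 = 1152)
p(J) = 4 - J
(K - 1*(-221)) + S(p(4), v) = (1152 - 1*(-221)) + 5 = (1152 + 221) + 5 = 1373 + 5 = 1378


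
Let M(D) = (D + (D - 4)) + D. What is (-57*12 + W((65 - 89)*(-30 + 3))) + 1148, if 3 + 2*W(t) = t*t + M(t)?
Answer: 422769/2 ≈ 2.1138e+5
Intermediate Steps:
M(D) = -4 + 3*D (M(D) = (D + (-4 + D)) + D = (-4 + 2*D) + D = -4 + 3*D)
W(t) = -7/2 + t²/2 + 3*t/2 (W(t) = -3/2 + (t*t + (-4 + 3*t))/2 = -3/2 + (t² + (-4 + 3*t))/2 = -3/2 + (-4 + t² + 3*t)/2 = -3/2 + (-2 + t²/2 + 3*t/2) = -7/2 + t²/2 + 3*t/2)
(-57*12 + W((65 - 89)*(-30 + 3))) + 1148 = (-57*12 + (-7/2 + ((65 - 89)*(-30 + 3))²/2 + 3*((65 - 89)*(-30 + 3))/2)) + 1148 = (-684 + (-7/2 + (-24*(-27))²/2 + 3*(-24*(-27))/2)) + 1148 = (-684 + (-7/2 + (½)*648² + (3/2)*648)) + 1148 = (-684 + (-7/2 + (½)*419904 + 972)) + 1148 = (-684 + (-7/2 + 209952 + 972)) + 1148 = (-684 + 421841/2) + 1148 = 420473/2 + 1148 = 422769/2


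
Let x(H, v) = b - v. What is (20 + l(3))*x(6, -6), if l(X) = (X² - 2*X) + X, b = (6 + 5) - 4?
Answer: 338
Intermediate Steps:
b = 7 (b = 11 - 4 = 7)
l(X) = X² - X
x(H, v) = 7 - v
(20 + l(3))*x(6, -6) = (20 + 3*(-1 + 3))*(7 - 1*(-6)) = (20 + 3*2)*(7 + 6) = (20 + 6)*13 = 26*13 = 338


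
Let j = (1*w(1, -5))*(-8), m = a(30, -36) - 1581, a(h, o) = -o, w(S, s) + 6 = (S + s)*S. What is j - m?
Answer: 1625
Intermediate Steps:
w(S, s) = -6 + S*(S + s) (w(S, s) = -6 + (S + s)*S = -6 + S*(S + s))
m = -1545 (m = -1*(-36) - 1581 = 36 - 1581 = -1545)
j = 80 (j = (1*(-6 + 1**2 + 1*(-5)))*(-8) = (1*(-6 + 1 - 5))*(-8) = (1*(-10))*(-8) = -10*(-8) = 80)
j - m = 80 - 1*(-1545) = 80 + 1545 = 1625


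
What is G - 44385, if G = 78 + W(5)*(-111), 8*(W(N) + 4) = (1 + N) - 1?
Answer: -351459/8 ≈ -43932.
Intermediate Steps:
W(N) = -4 + N/8 (W(N) = -4 + ((1 + N) - 1)/8 = -4 + N/8)
G = 3621/8 (G = 78 + (-4 + (1/8)*5)*(-111) = 78 + (-4 + 5/8)*(-111) = 78 - 27/8*(-111) = 78 + 2997/8 = 3621/8 ≈ 452.63)
G - 44385 = 3621/8 - 44385 = -351459/8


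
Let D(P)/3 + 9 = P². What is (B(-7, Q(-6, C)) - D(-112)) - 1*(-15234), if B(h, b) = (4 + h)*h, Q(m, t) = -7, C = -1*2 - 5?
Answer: -22350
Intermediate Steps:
C = -7 (C = -2 - 5 = -7)
B(h, b) = h*(4 + h)
D(P) = -27 + 3*P²
(B(-7, Q(-6, C)) - D(-112)) - 1*(-15234) = (-7*(4 - 7) - (-27 + 3*(-112)²)) - 1*(-15234) = (-7*(-3) - (-27 + 3*12544)) + 15234 = (21 - (-27 + 37632)) + 15234 = (21 - 1*37605) + 15234 = (21 - 37605) + 15234 = -37584 + 15234 = -22350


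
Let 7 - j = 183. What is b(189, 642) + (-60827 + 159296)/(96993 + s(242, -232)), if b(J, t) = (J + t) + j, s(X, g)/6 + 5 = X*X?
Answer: 97921918/149449 ≈ 655.22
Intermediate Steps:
j = -176 (j = 7 - 1*183 = 7 - 183 = -176)
s(X, g) = -30 + 6*X² (s(X, g) = -30 + 6*(X*X) = -30 + 6*X²)
b(J, t) = -176 + J + t (b(J, t) = (J + t) - 176 = -176 + J + t)
b(189, 642) + (-60827 + 159296)/(96993 + s(242, -232)) = (-176 + 189 + 642) + (-60827 + 159296)/(96993 + (-30 + 6*242²)) = 655 + 98469/(96993 + (-30 + 6*58564)) = 655 + 98469/(96993 + (-30 + 351384)) = 655 + 98469/(96993 + 351354) = 655 + 98469/448347 = 655 + 98469*(1/448347) = 655 + 32823/149449 = 97921918/149449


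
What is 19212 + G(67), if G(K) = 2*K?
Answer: 19346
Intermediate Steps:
19212 + G(67) = 19212 + 2*67 = 19212 + 134 = 19346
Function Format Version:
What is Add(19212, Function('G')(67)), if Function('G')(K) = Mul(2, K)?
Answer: 19346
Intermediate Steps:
Add(19212, Function('G')(67)) = Add(19212, Mul(2, 67)) = Add(19212, 134) = 19346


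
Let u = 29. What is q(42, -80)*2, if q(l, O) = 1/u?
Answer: 2/29 ≈ 0.068966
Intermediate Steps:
q(l, O) = 1/29
q(42, -80)*2 = (1/29)*2 = 2/29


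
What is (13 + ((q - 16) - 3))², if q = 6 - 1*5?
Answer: 25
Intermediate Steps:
q = 1 (q = 6 - 5 = 1)
(13 + ((q - 16) - 3))² = (13 + ((1 - 16) - 3))² = (13 + (-15 - 3))² = (13 - 18)² = (-5)² = 25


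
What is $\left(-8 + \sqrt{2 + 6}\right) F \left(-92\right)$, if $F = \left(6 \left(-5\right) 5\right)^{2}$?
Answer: $16560000 - 4140000 \sqrt{2} \approx 1.0705 \cdot 10^{7}$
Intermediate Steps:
$F = 22500$ ($F = \left(\left(-30\right) 5\right)^{2} = \left(-150\right)^{2} = 22500$)
$\left(-8 + \sqrt{2 + 6}\right) F \left(-92\right) = \left(-8 + \sqrt{2 + 6}\right) 22500 \left(-92\right) = \left(-8 + \sqrt{8}\right) 22500 \left(-92\right) = \left(-8 + 2 \sqrt{2}\right) 22500 \left(-92\right) = \left(-180000 + 45000 \sqrt{2}\right) \left(-92\right) = 16560000 - 4140000 \sqrt{2}$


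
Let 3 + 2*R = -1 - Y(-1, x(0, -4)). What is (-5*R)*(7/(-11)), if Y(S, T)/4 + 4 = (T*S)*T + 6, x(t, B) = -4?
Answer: 910/11 ≈ 82.727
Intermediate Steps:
Y(S, T) = 8 + 4*S*T² (Y(S, T) = -16 + 4*((T*S)*T + 6) = -16 + 4*((S*T)*T + 6) = -16 + 4*(S*T² + 6) = -16 + 4*(6 + S*T²) = -16 + (24 + 4*S*T²) = 8 + 4*S*T²)
R = 26 (R = -3/2 + (-1 - (8 + 4*(-1)*(-4)²))/2 = -3/2 + (-1 - (8 + 4*(-1)*16))/2 = -3/2 + (-1 - (8 - 64))/2 = -3/2 + (-1 - 1*(-56))/2 = -3/2 + (-1 + 56)/2 = -3/2 + (½)*55 = -3/2 + 55/2 = 26)
(-5*R)*(7/(-11)) = (-5*26)*(7/(-11)) = -910*(-1)/11 = -130*(-7/11) = 910/11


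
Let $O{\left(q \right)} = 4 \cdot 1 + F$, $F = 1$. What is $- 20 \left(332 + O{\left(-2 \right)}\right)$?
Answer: $-6740$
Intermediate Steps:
$O{\left(q \right)} = 5$ ($O{\left(q \right)} = 4 \cdot 1 + 1 = 4 + 1 = 5$)
$- 20 \left(332 + O{\left(-2 \right)}\right) = - 20 \left(332 + 5\right) = \left(-20\right) 337 = -6740$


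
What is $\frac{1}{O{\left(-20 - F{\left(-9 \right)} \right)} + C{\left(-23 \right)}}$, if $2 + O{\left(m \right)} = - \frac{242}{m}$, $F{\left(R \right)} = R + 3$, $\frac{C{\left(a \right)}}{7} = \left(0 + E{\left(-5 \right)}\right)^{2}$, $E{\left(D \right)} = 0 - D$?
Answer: $\frac{7}{1332} \approx 0.0052553$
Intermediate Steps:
$E{\left(D \right)} = - D$
$C{\left(a \right)} = 175$ ($C{\left(a \right)} = 7 \left(0 - -5\right)^{2} = 7 \left(0 + 5\right)^{2} = 7 \cdot 5^{2} = 7 \cdot 25 = 175$)
$F{\left(R \right)} = 3 + R$
$O{\left(m \right)} = -2 - \frac{242}{m}$
$\frac{1}{O{\left(-20 - F{\left(-9 \right)} \right)} + C{\left(-23 \right)}} = \frac{1}{\left(-2 - \frac{242}{-20 - \left(3 - 9\right)}\right) + 175} = \frac{1}{\left(-2 - \frac{242}{-20 - -6}\right) + 175} = \frac{1}{\left(-2 - \frac{242}{-20 + 6}\right) + 175} = \frac{1}{\left(-2 - \frac{242}{-14}\right) + 175} = \frac{1}{\left(-2 - - \frac{121}{7}\right) + 175} = \frac{1}{\left(-2 + \frac{121}{7}\right) + 175} = \frac{1}{\frac{107}{7} + 175} = \frac{1}{\frac{1332}{7}} = \frac{7}{1332}$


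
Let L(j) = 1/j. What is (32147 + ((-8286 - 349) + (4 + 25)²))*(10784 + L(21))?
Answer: 787871735/3 ≈ 2.6262e+8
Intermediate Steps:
(32147 + ((-8286 - 349) + (4 + 25)²))*(10784 + L(21)) = (32147 + ((-8286 - 349) + (4 + 25)²))*(10784 + 1/21) = (32147 + (-8635 + 29²))*(10784 + 1/21) = (32147 + (-8635 + 841))*(226465/21) = (32147 - 7794)*(226465/21) = 24353*(226465/21) = 787871735/3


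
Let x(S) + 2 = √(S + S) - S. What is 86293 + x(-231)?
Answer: 86522 + I*√462 ≈ 86522.0 + 21.494*I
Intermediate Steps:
x(S) = -2 - S + √2*√S (x(S) = -2 + (√(S + S) - S) = -2 + (√(2*S) - S) = -2 + (√2*√S - S) = -2 + (-S + √2*√S) = -2 - S + √2*√S)
86293 + x(-231) = 86293 + (-2 - 1*(-231) + √2*√(-231)) = 86293 + (-2 + 231 + √2*(I*√231)) = 86293 + (-2 + 231 + I*√462) = 86293 + (229 + I*√462) = 86522 + I*√462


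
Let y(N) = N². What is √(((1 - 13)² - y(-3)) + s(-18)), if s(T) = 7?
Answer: √142 ≈ 11.916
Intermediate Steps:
√(((1 - 13)² - y(-3)) + s(-18)) = √(((1 - 13)² - 1*(-3)²) + 7) = √(((-12)² - 1*9) + 7) = √((144 - 9) + 7) = √(135 + 7) = √142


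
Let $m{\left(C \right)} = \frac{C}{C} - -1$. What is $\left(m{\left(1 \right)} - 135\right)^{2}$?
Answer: $17689$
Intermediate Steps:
$m{\left(C \right)} = 2$ ($m{\left(C \right)} = 1 + 1 = 2$)
$\left(m{\left(1 \right)} - 135\right)^{2} = \left(2 - 135\right)^{2} = \left(-133\right)^{2} = 17689$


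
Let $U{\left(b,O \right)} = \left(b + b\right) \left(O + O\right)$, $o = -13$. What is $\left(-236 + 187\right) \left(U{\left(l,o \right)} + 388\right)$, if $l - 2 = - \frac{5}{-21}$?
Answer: $- \frac{39928}{3} \approx -13309.0$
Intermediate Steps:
$l = \frac{47}{21}$ ($l = 2 - \frac{5}{-21} = 2 - - \frac{5}{21} = 2 + \frac{5}{21} = \frac{47}{21} \approx 2.2381$)
$U{\left(b,O \right)} = 4 O b$ ($U{\left(b,O \right)} = 2 b 2 O = 4 O b$)
$\left(-236 + 187\right) \left(U{\left(l,o \right)} + 388\right) = \left(-236 + 187\right) \left(4 \left(-13\right) \frac{47}{21} + 388\right) = - 49 \left(- \frac{2444}{21} + 388\right) = \left(-49\right) \frac{5704}{21} = - \frac{39928}{3}$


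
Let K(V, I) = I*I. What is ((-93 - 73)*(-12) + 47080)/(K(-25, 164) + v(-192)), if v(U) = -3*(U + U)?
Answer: 3067/1753 ≈ 1.7496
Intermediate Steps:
K(V, I) = I**2
v(U) = -6*U
((-93 - 73)*(-12) + 47080)/(K(-25, 164) + v(-192)) = ((-93 - 73)*(-12) + 47080)/(164**2 - 6*(-192)) = (-166*(-12) + 47080)/(26896 + 1152) = (1992 + 47080)/28048 = 49072*(1/28048) = 3067/1753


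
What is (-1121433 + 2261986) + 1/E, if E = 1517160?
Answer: 1730401389481/1517160 ≈ 1.1406e+6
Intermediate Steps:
(-1121433 + 2261986) + 1/E = (-1121433 + 2261986) + 1/1517160 = 1140553 + 1/1517160 = 1730401389481/1517160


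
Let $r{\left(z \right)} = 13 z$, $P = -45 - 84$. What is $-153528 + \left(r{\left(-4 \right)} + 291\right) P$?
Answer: $-184359$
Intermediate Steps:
$P = -129$ ($P = -45 - 84 = -129$)
$-153528 + \left(r{\left(-4 \right)} + 291\right) P = -153528 + \left(13 \left(-4\right) + 291\right) \left(-129\right) = -153528 + \left(-52 + 291\right) \left(-129\right) = -153528 + 239 \left(-129\right) = -153528 - 30831 = -184359$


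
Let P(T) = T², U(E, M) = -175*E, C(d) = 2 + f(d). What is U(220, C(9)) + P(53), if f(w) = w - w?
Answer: -35691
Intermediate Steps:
f(w) = 0
C(d) = 2 (C(d) = 2 + 0 = 2)
U(220, C(9)) + P(53) = -175*220 + 53² = -38500 + 2809 = -35691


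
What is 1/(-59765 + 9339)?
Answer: -1/50426 ≈ -1.9831e-5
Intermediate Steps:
1/(-59765 + 9339) = 1/(-50426) = -1/50426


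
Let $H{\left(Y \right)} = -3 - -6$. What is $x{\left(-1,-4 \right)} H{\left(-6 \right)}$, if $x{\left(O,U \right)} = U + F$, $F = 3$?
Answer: $-3$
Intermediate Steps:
$x{\left(O,U \right)} = 3 + U$ ($x{\left(O,U \right)} = U + 3 = 3 + U$)
$H{\left(Y \right)} = 3$ ($H{\left(Y \right)} = -3 + 6 = 3$)
$x{\left(-1,-4 \right)} H{\left(-6 \right)} = \left(3 - 4\right) 3 = \left(-1\right) 3 = -3$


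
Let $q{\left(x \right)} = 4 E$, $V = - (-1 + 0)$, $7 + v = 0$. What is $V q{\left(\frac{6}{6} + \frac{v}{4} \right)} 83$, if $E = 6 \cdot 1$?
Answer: $1992$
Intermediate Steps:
$v = -7$ ($v = -7 + 0 = -7$)
$E = 6$
$V = 1$ ($V = \left(-1\right) \left(-1\right) = 1$)
$q{\left(x \right)} = 24$ ($q{\left(x \right)} = 4 \cdot 6 = 24$)
$V q{\left(\frac{6}{6} + \frac{v}{4} \right)} 83 = 1 \cdot 24 \cdot 83 = 24 \cdot 83 = 1992$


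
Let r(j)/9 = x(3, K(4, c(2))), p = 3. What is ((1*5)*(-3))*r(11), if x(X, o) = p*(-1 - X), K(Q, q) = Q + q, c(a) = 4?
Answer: 1620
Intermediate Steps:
x(X, o) = -3 - 3*X (x(X, o) = 3*(-1 - X) = -3 - 3*X)
r(j) = -108 (r(j) = 9*(-3 - 3*3) = 9*(-3 - 9) = 9*(-12) = -108)
((1*5)*(-3))*r(11) = ((1*5)*(-3))*(-108) = (5*(-3))*(-108) = -15*(-108) = 1620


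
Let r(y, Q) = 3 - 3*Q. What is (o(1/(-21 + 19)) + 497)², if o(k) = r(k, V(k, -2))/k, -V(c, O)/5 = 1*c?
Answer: 256036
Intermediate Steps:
V(c, O) = -5*c
o(k) = (3 + 15*k)/k (o(k) = (3 - (-15)*k)/k = (3 + 15*k)/k)
(o(1/(-21 + 19)) + 497)² = ((15 + 3/(1/(-21 + 19))) + 497)² = ((15 + 3/(1/(-2))) + 497)² = ((15 + 3/(-½)) + 497)² = ((15 + 3*(-2)) + 497)² = ((15 - 6) + 497)² = (9 + 497)² = 506² = 256036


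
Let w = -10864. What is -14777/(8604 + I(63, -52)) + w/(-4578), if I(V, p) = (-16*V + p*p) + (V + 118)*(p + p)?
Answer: 11446703/2787348 ≈ 4.1067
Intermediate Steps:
I(V, p) = p² - 16*V + 2*p*(118 + V) (I(V, p) = (-16*V + p²) + (118 + V)*(2*p) = (p² - 16*V) + 2*p*(118 + V) = p² - 16*V + 2*p*(118 + V))
-14777/(8604 + I(63, -52)) + w/(-4578) = -14777/(8604 + ((-52)² - 16*63 + 236*(-52) + 2*63*(-52))) - 10864/(-4578) = -14777/(8604 + (2704 - 1008 - 12272 - 6552)) - 10864*(-1/4578) = -14777/(8604 - 17128) + 776/327 = -14777/(-8524) + 776/327 = -14777*(-1/8524) + 776/327 = 14777/8524 + 776/327 = 11446703/2787348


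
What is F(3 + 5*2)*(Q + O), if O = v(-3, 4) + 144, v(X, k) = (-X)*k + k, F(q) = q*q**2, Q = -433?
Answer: -599781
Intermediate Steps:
F(q) = q**3
v(X, k) = k - X*k (v(X, k) = -X*k + k = k - X*k)
O = 160 (O = 4*(1 - 1*(-3)) + 144 = 4*(1 + 3) + 144 = 4*4 + 144 = 16 + 144 = 160)
F(3 + 5*2)*(Q + O) = (3 + 5*2)**3*(-433 + 160) = (3 + 10)**3*(-273) = 13**3*(-273) = 2197*(-273) = -599781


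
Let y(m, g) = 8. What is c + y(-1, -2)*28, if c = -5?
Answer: 219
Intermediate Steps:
c + y(-1, -2)*28 = -5 + 8*28 = -5 + 224 = 219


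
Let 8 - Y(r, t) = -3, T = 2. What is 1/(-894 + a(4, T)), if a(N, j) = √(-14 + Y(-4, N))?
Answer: -298/266413 - I*√3/799239 ≈ -0.0011186 - 2.1671e-6*I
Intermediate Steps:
Y(r, t) = 11 (Y(r, t) = 8 - 1*(-3) = 8 + 3 = 11)
a(N, j) = I*√3 (a(N, j) = √(-14 + 11) = √(-3) = I*√3)
1/(-894 + a(4, T)) = 1/(-894 + I*√3)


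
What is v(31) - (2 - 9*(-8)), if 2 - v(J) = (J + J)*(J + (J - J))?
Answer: -1994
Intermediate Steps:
v(J) = 2 - 2*J**2 (v(J) = 2 - (J + J)*(J + (J - J)) = 2 - 2*J*(J + 0) = 2 - 2*J*J = 2 - 2*J**2)
v(31) - (2 - 9*(-8)) = (2 - 2*31**2) - (2 - 9*(-8)) = (2 - 2*961) - (2 + 72) = (2 - 1922) - 1*74 = -1920 - 74 = -1994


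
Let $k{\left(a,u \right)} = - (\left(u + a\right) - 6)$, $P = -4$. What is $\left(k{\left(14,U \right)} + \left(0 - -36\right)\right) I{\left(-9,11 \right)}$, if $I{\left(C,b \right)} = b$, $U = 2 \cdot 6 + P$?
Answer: $220$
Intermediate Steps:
$U = 8$ ($U = 2 \cdot 6 - 4 = 12 - 4 = 8$)
$k{\left(a,u \right)} = 6 - a - u$ ($k{\left(a,u \right)} = - (\left(a + u\right) - 6) = - (-6 + a + u) = 6 - a - u$)
$\left(k{\left(14,U \right)} + \left(0 - -36\right)\right) I{\left(-9,11 \right)} = \left(\left(6 - 14 - 8\right) + \left(0 - -36\right)\right) 11 = \left(\left(6 - 14 - 8\right) + \left(0 + 36\right)\right) 11 = \left(-16 + 36\right) 11 = 20 \cdot 11 = 220$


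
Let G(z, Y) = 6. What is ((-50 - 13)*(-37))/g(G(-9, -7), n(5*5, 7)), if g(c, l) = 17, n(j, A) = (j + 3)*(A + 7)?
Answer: 2331/17 ≈ 137.12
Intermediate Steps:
n(j, A) = (3 + j)*(7 + A)
((-50 - 13)*(-37))/g(G(-9, -7), n(5*5, 7)) = ((-50 - 13)*(-37))/17 = -63*(-37)*(1/17) = 2331*(1/17) = 2331/17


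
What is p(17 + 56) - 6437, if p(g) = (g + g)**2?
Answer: 14879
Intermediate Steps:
p(g) = 4*g**2 (p(g) = (2*g)**2 = 4*g**2)
p(17 + 56) - 6437 = 4*(17 + 56)**2 - 6437 = 4*73**2 - 6437 = 4*5329 - 6437 = 21316 - 6437 = 14879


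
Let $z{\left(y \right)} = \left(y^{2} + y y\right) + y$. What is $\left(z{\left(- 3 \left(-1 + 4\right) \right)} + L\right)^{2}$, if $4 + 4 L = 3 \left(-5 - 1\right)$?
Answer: $\frac{87025}{4} \approx 21756.0$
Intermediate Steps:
$z{\left(y \right)} = y + 2 y^{2}$ ($z{\left(y \right)} = \left(y^{2} + y^{2}\right) + y = 2 y^{2} + y = y + 2 y^{2}$)
$L = - \frac{11}{2}$ ($L = -1 + \frac{3 \left(-5 - 1\right)}{4} = -1 + \frac{3 \left(-6\right)}{4} = -1 + \frac{1}{4} \left(-18\right) = -1 - \frac{9}{2} = - \frac{11}{2} \approx -5.5$)
$\left(z{\left(- 3 \left(-1 + 4\right) \right)} + L\right)^{2} = \left(- 3 \left(-1 + 4\right) \left(1 + 2 \left(- 3 \left(-1 + 4\right)\right)\right) - \frac{11}{2}\right)^{2} = \left(\left(-3\right) 3 \left(1 + 2 \left(\left(-3\right) 3\right)\right) - \frac{11}{2}\right)^{2} = \left(- 9 \left(1 + 2 \left(-9\right)\right) - \frac{11}{2}\right)^{2} = \left(- 9 \left(1 - 18\right) - \frac{11}{2}\right)^{2} = \left(\left(-9\right) \left(-17\right) - \frac{11}{2}\right)^{2} = \left(153 - \frac{11}{2}\right)^{2} = \left(\frac{295}{2}\right)^{2} = \frac{87025}{4}$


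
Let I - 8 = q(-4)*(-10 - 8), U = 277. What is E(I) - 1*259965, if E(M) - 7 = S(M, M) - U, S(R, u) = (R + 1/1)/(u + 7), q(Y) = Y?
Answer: -7546788/29 ≈ -2.6023e+5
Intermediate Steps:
S(R, u) = (1 + R)/(7 + u) (S(R, u) = (R + 1)/(7 + u) = (1 + R)/(7 + u))
I = 80 (I = 8 - 4*(-10 - 8) = 8 - 4*(-18) = 8 + 72 = 80)
E(M) = -270 + (1 + M)/(7 + M) (E(M) = 7 + ((1 + M)/(7 + M) - 1*277) = 7 + ((1 + M)/(7 + M) - 277) = 7 + (-277 + (1 + M)/(7 + M)) = -270 + (1 + M)/(7 + M))
E(I) - 1*259965 = (-1889 - 269*80)/(7 + 80) - 1*259965 = (-1889 - 21520)/87 - 259965 = (1/87)*(-23409) - 259965 = -7803/29 - 259965 = -7546788/29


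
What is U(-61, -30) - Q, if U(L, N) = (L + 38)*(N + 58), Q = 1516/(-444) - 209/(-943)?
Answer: -67075214/104673 ≈ -640.81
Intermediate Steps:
Q = -334198/104673 (Q = 1516*(-1/444) - 209*(-1/943) = -379/111 + 209/943 = -334198/104673 ≈ -3.1928)
U(L, N) = (38 + L)*(58 + N)
U(-61, -30) - Q = (2204 + 38*(-30) + 58*(-61) - 61*(-30)) - 1*(-334198/104673) = (2204 - 1140 - 3538 + 1830) + 334198/104673 = -644 + 334198/104673 = -67075214/104673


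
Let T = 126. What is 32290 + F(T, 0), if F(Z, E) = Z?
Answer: 32416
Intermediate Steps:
32290 + F(T, 0) = 32290 + 126 = 32416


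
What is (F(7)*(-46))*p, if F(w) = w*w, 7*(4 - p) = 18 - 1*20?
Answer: -9660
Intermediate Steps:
p = 30/7 (p = 4 - (18 - 1*20)/7 = 4 - (18 - 20)/7 = 4 - 1/7*(-2) = 4 + 2/7 = 30/7 ≈ 4.2857)
F(w) = w**2
(F(7)*(-46))*p = (7**2*(-46))*(30/7) = (49*(-46))*(30/7) = -2254*30/7 = -9660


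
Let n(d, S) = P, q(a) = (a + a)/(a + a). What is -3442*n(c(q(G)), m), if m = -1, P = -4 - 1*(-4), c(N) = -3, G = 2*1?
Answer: 0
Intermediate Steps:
G = 2
q(a) = 1 (q(a) = (2*a)/((2*a)) = (2*a)*(1/(2*a)) = 1)
P = 0 (P = -4 + 4 = 0)
n(d, S) = 0
-3442*n(c(q(G)), m) = -3442*0 = 0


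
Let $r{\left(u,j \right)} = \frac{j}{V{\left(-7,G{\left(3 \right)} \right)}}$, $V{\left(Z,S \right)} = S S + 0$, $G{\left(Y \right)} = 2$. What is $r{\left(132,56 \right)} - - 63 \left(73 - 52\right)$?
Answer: $1337$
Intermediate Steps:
$V{\left(Z,S \right)} = S^{2}$ ($V{\left(Z,S \right)} = S^{2} + 0 = S^{2}$)
$r{\left(u,j \right)} = \frac{j}{4}$ ($r{\left(u,j \right)} = \frac{j}{2^{2}} = \frac{j}{4}$)
$r{\left(132,56 \right)} - - 63 \left(73 - 52\right) = \frac{1}{4} \cdot 56 - - 63 \left(73 - 52\right) = 14 - \left(-63\right) 21 = 14 - -1323 = 14 + 1323 = 1337$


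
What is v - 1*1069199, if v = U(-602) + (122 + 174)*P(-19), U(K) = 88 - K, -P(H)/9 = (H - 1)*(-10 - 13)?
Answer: -2293949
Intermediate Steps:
P(H) = -207 + 207*H (P(H) = -9*(H - 1)*(-10 - 13) = -9*(-1 + H)*(-23) = -9*(23 - 23*H) = -207 + 207*H)
v = -1224750 (v = (88 - 1*(-602)) + (122 + 174)*(-207 + 207*(-19)) = (88 + 602) + 296*(-207 - 3933) = 690 + 296*(-4140) = 690 - 1225440 = -1224750)
v - 1*1069199 = -1224750 - 1*1069199 = -1224750 - 1069199 = -2293949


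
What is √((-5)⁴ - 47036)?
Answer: I*√46411 ≈ 215.43*I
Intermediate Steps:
√((-5)⁴ - 47036) = √(625 - 47036) = √(-46411) = I*√46411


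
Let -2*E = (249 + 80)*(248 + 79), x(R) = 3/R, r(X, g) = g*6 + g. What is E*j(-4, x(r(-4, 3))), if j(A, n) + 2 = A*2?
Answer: 537915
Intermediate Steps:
r(X, g) = 7*g (r(X, g) = 6*g + g = 7*g)
j(A, n) = -2 + 2*A (j(A, n) = -2 + A*2 = -2 + 2*A)
E = -107583/2 (E = -(249 + 80)*(248 + 79)/2 = -329*327/2 = -1/2*107583 = -107583/2 ≈ -53792.)
E*j(-4, x(r(-4, 3))) = -107583*(-2 + 2*(-4))/2 = -107583*(-2 - 8)/2 = -107583/2*(-10) = 537915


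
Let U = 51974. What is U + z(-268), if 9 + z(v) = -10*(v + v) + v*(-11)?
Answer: 60273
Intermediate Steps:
z(v) = -9 - 31*v (z(v) = -9 + (-10*(v + v) + v*(-11)) = -9 + (-20*v - 11*v) = -9 - 31*v)
U + z(-268) = 51974 + (-9 - 31*(-268)) = 51974 + (-9 + 8308) = 51974 + 8299 = 60273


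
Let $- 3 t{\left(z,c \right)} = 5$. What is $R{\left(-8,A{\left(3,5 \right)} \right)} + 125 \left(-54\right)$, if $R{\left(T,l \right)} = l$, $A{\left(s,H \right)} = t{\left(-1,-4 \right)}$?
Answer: $- \frac{20255}{3} \approx -6751.7$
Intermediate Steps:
$t{\left(z,c \right)} = - \frac{5}{3}$ ($t{\left(z,c \right)} = \left(- \frac{1}{3}\right) 5 = - \frac{5}{3}$)
$A{\left(s,H \right)} = - \frac{5}{3}$
$R{\left(-8,A{\left(3,5 \right)} \right)} + 125 \left(-54\right) = - \frac{5}{3} + 125 \left(-54\right) = - \frac{5}{3} - 6750 = - \frac{20255}{3}$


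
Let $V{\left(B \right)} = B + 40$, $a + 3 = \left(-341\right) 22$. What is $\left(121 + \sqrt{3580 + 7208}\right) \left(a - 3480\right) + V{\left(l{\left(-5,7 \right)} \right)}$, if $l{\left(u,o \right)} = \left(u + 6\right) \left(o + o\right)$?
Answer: $-1329131 - 21970 \sqrt{2697} \approx -2.4701 \cdot 10^{6}$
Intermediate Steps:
$a = -7505$ ($a = -3 - 7502 = -7505$)
$l{\left(u,o \right)} = 2 o \left(6 + u\right)$ ($l{\left(u,o \right)} = \left(6 + u\right) 2 o = 2 o \left(6 + u\right)$)
$V{\left(B \right)} = 40 + B$
$\left(121 + \sqrt{3580 + 7208}\right) \left(a - 3480\right) + V{\left(l{\left(-5,7 \right)} \right)} = \left(121 + \sqrt{3580 + 7208}\right) \left(-7505 - 3480\right) + \left(40 + 2 \cdot 7 \left(6 - 5\right)\right) = \left(121 + \sqrt{10788}\right) \left(-10985\right) + \left(40 + 2 \cdot 7 \cdot 1\right) = \left(121 + 2 \sqrt{2697}\right) \left(-10985\right) + \left(40 + 14\right) = \left(-1329185 - 21970 \sqrt{2697}\right) + 54 = -1329131 - 21970 \sqrt{2697}$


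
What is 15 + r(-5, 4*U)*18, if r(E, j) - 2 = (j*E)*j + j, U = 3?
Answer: -12693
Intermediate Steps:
r(E, j) = 2 + j + E*j² (r(E, j) = 2 + ((j*E)*j + j) = 2 + ((E*j)*j + j) = 2 + (E*j² + j) = 2 + (j + E*j²) = 2 + j + E*j²)
15 + r(-5, 4*U)*18 = 15 + (2 + 4*3 - 5*(4*3)²)*18 = 15 + (2 + 12 - 5*12²)*18 = 15 + (2 + 12 - 5*144)*18 = 15 + (2 + 12 - 720)*18 = 15 - 706*18 = 15 - 12708 = -12693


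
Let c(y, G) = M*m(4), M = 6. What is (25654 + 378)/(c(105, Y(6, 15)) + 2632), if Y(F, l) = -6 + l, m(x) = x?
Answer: 1627/166 ≈ 9.8012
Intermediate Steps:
c(y, G) = 24 (c(y, G) = 6*4 = 24)
(25654 + 378)/(c(105, Y(6, 15)) + 2632) = (25654 + 378)/(24 + 2632) = 26032/2656 = 26032*(1/2656) = 1627/166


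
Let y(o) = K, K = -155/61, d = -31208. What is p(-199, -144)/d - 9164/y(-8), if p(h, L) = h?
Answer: 17445427677/4837240 ≈ 3606.5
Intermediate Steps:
K = -155/61 (K = -155*1/61 = -155/61 ≈ -2.5410)
y(o) = -155/61
p(-199, -144)/d - 9164/y(-8) = -199/(-31208) - 9164/(-155/61) = -199*(-1/31208) - 9164*(-61/155) = 199/31208 + 559004/155 = 17445427677/4837240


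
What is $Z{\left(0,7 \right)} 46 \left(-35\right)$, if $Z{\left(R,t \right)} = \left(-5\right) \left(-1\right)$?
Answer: $-8050$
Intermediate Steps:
$Z{\left(R,t \right)} = 5$
$Z{\left(0,7 \right)} 46 \left(-35\right) = 5 \cdot 46 \left(-35\right) = 230 \left(-35\right) = -8050$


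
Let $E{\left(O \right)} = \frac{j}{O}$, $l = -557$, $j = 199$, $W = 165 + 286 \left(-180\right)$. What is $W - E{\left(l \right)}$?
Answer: $- \frac{28582256}{557} \approx -51315.0$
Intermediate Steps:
$W = -51315$ ($W = 165 - 51480 = -51315$)
$E{\left(O \right)} = \frac{199}{O}$
$W - E{\left(l \right)} = -51315 - \frac{199}{-557} = -51315 - 199 \left(- \frac{1}{557}\right) = -51315 - - \frac{199}{557} = -51315 + \frac{199}{557} = - \frac{28582256}{557}$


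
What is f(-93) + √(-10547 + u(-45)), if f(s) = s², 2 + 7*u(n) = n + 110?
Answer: 8649 + I*√10538 ≈ 8649.0 + 102.65*I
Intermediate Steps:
u(n) = 108/7 + n/7 (u(n) = -2/7 + (n + 110)/7 = -2/7 + (110 + n)/7 = -2/7 + (110/7 + n/7) = 108/7 + n/7)
f(-93) + √(-10547 + u(-45)) = (-93)² + √(-10547 + (108/7 + (⅐)*(-45))) = 8649 + √(-10547 + (108/7 - 45/7)) = 8649 + √(-10547 + 9) = 8649 + √(-10538) = 8649 + I*√10538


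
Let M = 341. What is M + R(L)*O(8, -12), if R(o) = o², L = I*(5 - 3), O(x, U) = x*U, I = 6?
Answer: -13483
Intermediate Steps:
O(x, U) = U*x
L = 12 (L = 6*(5 - 3) = 6*2 = 12)
M + R(L)*O(8, -12) = 341 + 12²*(-12*8) = 341 + 144*(-96) = 341 - 13824 = -13483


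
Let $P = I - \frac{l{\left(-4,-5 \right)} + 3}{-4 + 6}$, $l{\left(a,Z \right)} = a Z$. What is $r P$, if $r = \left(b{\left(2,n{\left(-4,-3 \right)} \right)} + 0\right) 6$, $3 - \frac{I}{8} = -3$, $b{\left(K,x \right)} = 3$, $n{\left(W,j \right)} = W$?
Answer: $657$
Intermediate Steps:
$l{\left(a,Z \right)} = Z a$
$I = 48$ ($I = 24 - -24 = 24 + 24 = 48$)
$P = \frac{73}{2}$ ($P = 48 - \frac{\left(-5\right) \left(-4\right) + 3}{-4 + 6} = 48 - \frac{20 + 3}{2} = 48 - 23 \cdot \frac{1}{2} = 48 - \frac{23}{2} = \frac{73}{2} \approx 36.5$)
$r = 18$ ($r = \left(3 + 0\right) 6 = 3 \cdot 6 = 18$)
$r P = 18 \cdot \frac{73}{2} = 657$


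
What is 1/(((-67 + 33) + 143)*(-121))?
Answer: -1/13189 ≈ -7.5821e-5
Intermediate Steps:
1/(((-67 + 33) + 143)*(-121)) = 1/((-34 + 143)*(-121)) = 1/(109*(-121)) = 1/(-13189) = -1/13189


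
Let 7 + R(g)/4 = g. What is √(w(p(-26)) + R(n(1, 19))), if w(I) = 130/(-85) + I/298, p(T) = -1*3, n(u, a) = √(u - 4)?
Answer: √(-758111702 + 102657424*I*√3)/5066 ≈ 0.63309 + 5.4718*I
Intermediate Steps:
n(u, a) = √(-4 + u)
p(T) = -3
R(g) = -28 + 4*g
w(I) = -26/17 + I/298 (w(I) = 130*(-1/85) + I*(1/298) = -26/17 + I/298)
√(w(p(-26)) + R(n(1, 19))) = √((-26/17 + (1/298)*(-3)) + (-28 + 4*√(-4 + 1))) = √((-26/17 - 3/298) + (-28 + 4*√(-3))) = √(-7799/5066 + (-28 + 4*(I*√3))) = √(-7799/5066 + (-28 + 4*I*√3)) = √(-149647/5066 + 4*I*√3)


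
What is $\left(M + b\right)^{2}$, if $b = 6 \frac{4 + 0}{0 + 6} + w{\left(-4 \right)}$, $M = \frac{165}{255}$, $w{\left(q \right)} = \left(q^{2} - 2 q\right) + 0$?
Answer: $\frac{237169}{289} \approx 820.65$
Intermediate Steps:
$w{\left(q \right)} = q^{2} - 2 q$
$M = \frac{11}{17}$ ($M = 165 \cdot \frac{1}{255} = \frac{11}{17} \approx 0.64706$)
$b = 28$ ($b = 6 \frac{4 + 0}{0 + 6} - 4 \left(-2 - 4\right) = 6 \cdot \frac{4}{6} - -24 = 6 \cdot 4 \cdot \frac{1}{6} + 24 = 6 \cdot \frac{2}{3} + 24 = 4 + 24 = 28$)
$\left(M + b\right)^{2} = \left(\frac{11}{17} + 28\right)^{2} = \left(\frac{487}{17}\right)^{2} = \frac{237169}{289}$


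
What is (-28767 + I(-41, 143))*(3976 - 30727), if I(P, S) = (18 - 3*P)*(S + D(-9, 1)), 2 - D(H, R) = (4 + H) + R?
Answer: 207534258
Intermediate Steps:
D(H, R) = -2 - H - R (D(H, R) = 2 - ((4 + H) + R) = 2 - (4 + H + R) = 2 + (-4 - H - R) = -2 - H - R)
I(P, S) = (6 + S)*(18 - 3*P) (I(P, S) = (18 - 3*P)*(S + (-2 - 1*(-9) - 1*1)) = (18 - 3*P)*(S + (-2 + 9 - 1)) = (18 - 3*P)*(S + 6) = (18 - 3*P)*(6 + S) = (6 + S)*(18 - 3*P))
(-28767 + I(-41, 143))*(3976 - 30727) = (-28767 + (108 - 18*(-41) + 18*143 - 3*(-41)*143))*(3976 - 30727) = (-28767 + (108 + 738 + 2574 + 17589))*(-26751) = (-28767 + 21009)*(-26751) = -7758*(-26751) = 207534258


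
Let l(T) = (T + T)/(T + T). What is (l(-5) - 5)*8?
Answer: -32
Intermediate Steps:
l(T) = 1 (l(T) = (2*T)/((2*T)) = (2*T)*(1/(2*T)) = 1)
(l(-5) - 5)*8 = (1 - 5)*8 = -4*8 = -32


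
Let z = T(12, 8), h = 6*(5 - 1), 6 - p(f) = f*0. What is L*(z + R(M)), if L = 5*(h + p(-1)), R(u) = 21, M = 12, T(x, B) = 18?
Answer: 5850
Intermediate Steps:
p(f) = 6 (p(f) = 6 - f*0 = 6 - 1*0 = 6 + 0 = 6)
h = 24 (h = 6*4 = 24)
L = 150 (L = 5*(24 + 6) = 5*30 = 150)
z = 18
L*(z + R(M)) = 150*(18 + 21) = 150*39 = 5850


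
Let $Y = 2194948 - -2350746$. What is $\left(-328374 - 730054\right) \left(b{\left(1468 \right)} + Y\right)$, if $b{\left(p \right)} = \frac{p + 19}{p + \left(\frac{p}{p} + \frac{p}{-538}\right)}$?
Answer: $- \frac{1897703028881439948}{394427} \approx -4.8113 \cdot 10^{12}$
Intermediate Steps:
$b{\left(p \right)} = \frac{19 + p}{1 + \frac{537 p}{538}}$ ($b{\left(p \right)} = \frac{19 + p}{p + \left(1 + p \left(- \frac{1}{538}\right)\right)} = \frac{19 + p}{p - \left(-1 + \frac{p}{538}\right)} = \frac{19 + p}{1 + \frac{537 p}{538}}$)
$Y = 4545694$ ($Y = 2194948 + 2350746 = 4545694$)
$\left(-328374 - 730054\right) \left(b{\left(1468 \right)} + Y\right) = \left(-328374 - 730054\right) \left(\frac{538 \left(19 + 1468\right)}{538 + 537 \cdot 1468} + 4545694\right) = - 1058428 \left(538 \frac{1}{538 + 788316} \cdot 1487 + 4545694\right) = - 1058428 \left(538 \cdot \frac{1}{788854} \cdot 1487 + 4545694\right) = - 1058428 \left(\frac{400003}{394427} + 4545694\right) = \left(-1058428\right) \frac{1792944847341}{394427} = - \frac{1897703028881439948}{394427}$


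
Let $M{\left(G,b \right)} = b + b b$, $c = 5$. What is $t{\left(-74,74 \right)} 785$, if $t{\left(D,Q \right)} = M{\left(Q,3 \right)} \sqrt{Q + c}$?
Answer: $9420 \sqrt{79} \approx 83727.0$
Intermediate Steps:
$M{\left(G,b \right)} = b + b^{2}$
$t{\left(D,Q \right)} = 12 \sqrt{5 + Q}$ ($t{\left(D,Q \right)} = 3 \left(1 + 3\right) \sqrt{Q + 5} = 3 \cdot 4 \sqrt{5 + Q} = 12 \sqrt{5 + Q}$)
$t{\left(-74,74 \right)} 785 = 12 \sqrt{5 + 74} \cdot 785 = 12 \sqrt{79} \cdot 785 = 9420 \sqrt{79}$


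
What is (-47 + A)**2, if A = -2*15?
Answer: 5929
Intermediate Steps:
A = -30
(-47 + A)**2 = (-47 - 30)**2 = (-77)**2 = 5929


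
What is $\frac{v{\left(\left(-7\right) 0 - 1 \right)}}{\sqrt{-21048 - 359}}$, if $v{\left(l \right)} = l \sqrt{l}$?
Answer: $- \frac{\sqrt{21407}}{21407} \approx -0.0068347$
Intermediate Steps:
$v{\left(l \right)} = l^{\frac{3}{2}}$
$\frac{v{\left(\left(-7\right) 0 - 1 \right)}}{\sqrt{-21048 - 359}} = \frac{\left(\left(-7\right) 0 - 1\right)^{\frac{3}{2}}}{\sqrt{-21048 - 359}} = \frac{\left(0 + \left(-4 + 3\right)\right)^{\frac{3}{2}}}{\sqrt{-21407}} = \frac{\left(0 - 1\right)^{\frac{3}{2}}}{i \sqrt{21407}} = \left(-1\right)^{\frac{3}{2}} \left(- \frac{i \sqrt{21407}}{21407}\right) = - i \left(- \frac{i \sqrt{21407}}{21407}\right) = - \frac{\sqrt{21407}}{21407}$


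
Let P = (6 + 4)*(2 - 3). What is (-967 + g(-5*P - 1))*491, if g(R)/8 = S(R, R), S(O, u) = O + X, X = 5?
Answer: -262685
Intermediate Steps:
P = -10 (P = 10*(-1) = -10)
S(O, u) = 5 + O (S(O, u) = O + 5 = 5 + O)
g(R) = 40 + 8*R (g(R) = 8*(5 + R) = 40 + 8*R)
(-967 + g(-5*P - 1))*491 = (-967 + (40 + 8*(-5*(-10) - 1)))*491 = (-967 + (40 + 8*(50 - 1)))*491 = (-967 + (40 + 8*49))*491 = (-967 + (40 + 392))*491 = (-967 + 432)*491 = -535*491 = -262685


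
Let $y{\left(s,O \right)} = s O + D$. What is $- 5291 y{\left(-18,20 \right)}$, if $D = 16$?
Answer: $1820104$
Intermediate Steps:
$y{\left(s,O \right)} = 16 + O s$ ($y{\left(s,O \right)} = s O + 16 = O s + 16 = 16 + O s$)
$- 5291 y{\left(-18,20 \right)} = - 5291 \left(16 + 20 \left(-18\right)\right) = - 5291 \left(16 - 360\right) = \left(-5291\right) \left(-344\right) = 1820104$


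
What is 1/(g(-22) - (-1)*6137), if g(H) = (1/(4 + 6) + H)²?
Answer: 100/661661 ≈ 0.00015113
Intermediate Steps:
g(H) = (⅒ + H)² (g(H) = (1/10 + H)² = (⅒ + H)²)
1/(g(-22) - (-1)*6137) = 1/((1 + 10*(-22))²/100 - (-1)*6137) = 1/((1 - 220)²/100 - 1*(-6137)) = 1/((1/100)*(-219)² + 6137) = 1/((1/100)*47961 + 6137) = 1/(47961/100 + 6137) = 1/(661661/100) = 100/661661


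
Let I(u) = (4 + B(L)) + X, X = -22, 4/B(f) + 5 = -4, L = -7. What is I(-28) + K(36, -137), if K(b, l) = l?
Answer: -1399/9 ≈ -155.44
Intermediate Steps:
B(f) = -4/9 (B(f) = 4/(-5 - 4) = 4/(-9) = 4*(-1/9) = -4/9)
I(u) = -166/9 (I(u) = (4 - 4/9) - 22 = 32/9 - 22 = -166/9)
I(-28) + K(36, -137) = -166/9 - 137 = -1399/9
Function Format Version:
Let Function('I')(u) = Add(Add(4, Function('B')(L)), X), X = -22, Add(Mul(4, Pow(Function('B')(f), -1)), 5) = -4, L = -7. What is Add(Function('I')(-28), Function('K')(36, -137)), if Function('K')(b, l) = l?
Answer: Rational(-1399, 9) ≈ -155.44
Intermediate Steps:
Function('B')(f) = Rational(-4, 9) (Function('B')(f) = Mul(4, Pow(Add(-5, -4), -1)) = Mul(4, Pow(-9, -1)) = Mul(4, Rational(-1, 9)) = Rational(-4, 9))
Function('I')(u) = Rational(-166, 9) (Function('I')(u) = Add(Add(4, Rational(-4, 9)), -22) = Add(Rational(32, 9), -22) = Rational(-166, 9))
Add(Function('I')(-28), Function('K')(36, -137)) = Add(Rational(-166, 9), -137) = Rational(-1399, 9)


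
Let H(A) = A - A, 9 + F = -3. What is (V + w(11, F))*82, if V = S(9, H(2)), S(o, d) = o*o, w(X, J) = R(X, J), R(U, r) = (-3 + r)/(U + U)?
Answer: 72447/11 ≈ 6586.1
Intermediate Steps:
F = -12 (F = -9 - 3 = -12)
H(A) = 0
R(U, r) = (-3 + r)/(2*U) (R(U, r) = (-3 + r)/((2*U)) = (-3 + r)*(1/(2*U)) = (-3 + r)/(2*U))
w(X, J) = (-3 + J)/(2*X)
S(o, d) = o²
V = 81 (V = 9² = 81)
(V + w(11, F))*82 = (81 + (½)*(-3 - 12)/11)*82 = (81 + (½)*(1/11)*(-15))*82 = (81 - 15/22)*82 = (1767/22)*82 = 72447/11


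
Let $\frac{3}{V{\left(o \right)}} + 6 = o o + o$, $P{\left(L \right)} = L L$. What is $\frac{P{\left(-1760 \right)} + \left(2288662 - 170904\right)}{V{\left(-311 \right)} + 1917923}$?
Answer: $\frac{502781372632}{184895448895} \approx 2.7193$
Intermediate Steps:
$P{\left(L \right)} = L^{2}$
$V{\left(o \right)} = \frac{3}{-6 + o + o^{2}}$ ($V{\left(o \right)} = \frac{3}{-6 + \left(o o + o\right)} = \frac{3}{-6 + \left(o^{2} + o\right)} = \frac{3}{-6 + \left(o + o^{2}\right)} = \frac{3}{-6 + o + o^{2}}$)
$\frac{P{\left(-1760 \right)} + \left(2288662 - 170904\right)}{V{\left(-311 \right)} + 1917923} = \frac{\left(-1760\right)^{2} + \left(2288662 - 170904\right)}{\frac{3}{-6 - 311 + \left(-311\right)^{2}} + 1917923} = \frac{3097600 + 2117758}{\frac{3}{-6 - 311 + 96721} + 1917923} = \frac{5215358}{\frac{3}{96404} + 1917923} = \frac{5215358}{\frac{184895448895}{96404}} = 5215358 \cdot \frac{96404}{184895448895} = \frac{502781372632}{184895448895}$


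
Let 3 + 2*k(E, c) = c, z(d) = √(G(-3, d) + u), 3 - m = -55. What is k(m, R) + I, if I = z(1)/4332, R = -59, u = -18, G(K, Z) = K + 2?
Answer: -31 + I*√19/4332 ≈ -31.0 + 0.0010062*I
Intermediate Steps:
G(K, Z) = 2 + K
m = 58 (m = 3 - 1*(-55) = 3 + 55 = 58)
z(d) = I*√19 (z(d) = √((2 - 3) - 18) = √(-1 - 18) = √(-19) = I*√19)
k(E, c) = -3/2 + c/2
I = I*√19/4332 (I = (I*√19)/4332 = (I*√19)*(1/4332) = I*√19/4332 ≈ 0.0010062*I)
k(m, R) + I = (-3/2 + (½)*(-59)) + I*√19/4332 = (-3/2 - 59/2) + I*√19/4332 = -31 + I*√19/4332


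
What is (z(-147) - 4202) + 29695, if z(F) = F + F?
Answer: 25199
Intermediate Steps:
z(F) = 2*F
(z(-147) - 4202) + 29695 = (2*(-147) - 4202) + 29695 = (-294 - 4202) + 29695 = -4496 + 29695 = 25199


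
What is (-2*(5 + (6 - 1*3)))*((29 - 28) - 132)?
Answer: 2096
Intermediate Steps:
(-2*(5 + (6 - 1*3)))*((29 - 28) - 132) = (-2*(5 + (6 - 3)))*(1 - 132) = -2*(5 + 3)*(-131) = -2*8*(-131) = -16*(-131) = 2096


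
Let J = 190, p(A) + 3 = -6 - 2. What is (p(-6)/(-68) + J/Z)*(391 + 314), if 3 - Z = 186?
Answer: -2563145/4148 ≈ -617.92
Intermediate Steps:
p(A) = -11 (p(A) = -3 + (-6 - 2) = -3 - 8 = -11)
Z = -183 (Z = 3 - 1*186 = 3 - 186 = -183)
(p(-6)/(-68) + J/Z)*(391 + 314) = (-11/(-68) + 190/(-183))*(391 + 314) = (-11*(-1/68) + 190*(-1/183))*705 = (11/68 - 190/183)*705 = -10907/12444*705 = -2563145/4148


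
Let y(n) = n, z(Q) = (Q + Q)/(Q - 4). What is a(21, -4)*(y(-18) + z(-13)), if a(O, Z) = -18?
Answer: 5040/17 ≈ 296.47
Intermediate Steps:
z(Q) = 2*Q/(-4 + Q) (z(Q) = (2*Q)/(-4 + Q) = 2*Q/(-4 + Q))
a(21, -4)*(y(-18) + z(-13)) = -18*(-18 + 2*(-13)/(-4 - 13)) = -18*(-18 + 2*(-13)/(-17)) = -18*(-18 + 2*(-13)*(-1/17)) = -18*(-18 + 26/17) = -18*(-280/17) = 5040/17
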